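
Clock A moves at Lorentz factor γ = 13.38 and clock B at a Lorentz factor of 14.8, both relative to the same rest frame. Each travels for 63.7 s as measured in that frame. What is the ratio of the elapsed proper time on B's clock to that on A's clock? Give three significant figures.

A: γ = 13.38. B: γ = 14.8.
τ_A/τ_B = γ_B/γ_A = 14.80/13.38 = 1.106, so τ_B/τ_A = 0.9041.

τ_B/τ_A = 0.904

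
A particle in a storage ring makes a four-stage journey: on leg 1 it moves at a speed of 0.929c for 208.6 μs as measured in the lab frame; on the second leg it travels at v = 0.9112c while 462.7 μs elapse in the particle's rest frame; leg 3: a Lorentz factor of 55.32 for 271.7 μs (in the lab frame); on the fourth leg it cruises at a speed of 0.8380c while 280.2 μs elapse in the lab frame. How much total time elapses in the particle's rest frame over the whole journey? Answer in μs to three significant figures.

Leg 1: γ = 1/√(1 − 0.929²) = 1/√0.1370 = 2.702; τ_1 = 208.6/2.702 = 77.20 μs.
Leg 2: 462.7 μs is already measured in the particle's rest frame.
Leg 3: γ = 55.32; τ_3 = 271.7/55.32 = 4.911 μs.
Leg 4: γ = 1/√(1 − 0.8380²) = 1/√0.2978 = 1.833; τ_4 = 280.2/1.833 = 152.9 μs.
Total: 77.20 + 462.7 + 4.911 + 152.9 μs.

τ = 698 μs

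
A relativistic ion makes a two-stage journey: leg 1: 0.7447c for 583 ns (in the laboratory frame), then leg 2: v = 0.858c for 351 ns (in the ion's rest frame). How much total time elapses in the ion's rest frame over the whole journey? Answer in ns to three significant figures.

τ = 740 ns

Leg 1: γ = 1/√(1 − 0.7447²) = 1/√0.4454 = 1.498; τ_1 = 583/1.498 = 389.1 ns.
Leg 2: 351 ns is already measured in the ion's rest frame.
Total: 389.1 + 351.0 ns.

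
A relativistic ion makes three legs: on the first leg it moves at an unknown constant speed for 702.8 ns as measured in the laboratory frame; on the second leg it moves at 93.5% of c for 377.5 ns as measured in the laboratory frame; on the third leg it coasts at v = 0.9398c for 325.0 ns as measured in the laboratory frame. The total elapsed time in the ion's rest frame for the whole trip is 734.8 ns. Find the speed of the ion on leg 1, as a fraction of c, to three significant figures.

Leg 1: speed unknown; τ_1 = 702.8/γ_1.
Leg 2: β = 0.935; γ = 1/√(1 − 0.935²) = 1/√0.1258 = 2.820; τ_2 = 377.5/2.820 = 133.9 ns.
Leg 3: γ = 1/√(1 − 0.9398²) = 1/√0.1168 = 2.926; τ_3 = 325.0/2.926 = 111.1 ns.
Total proper time: τ_1 + 133.9 + 111.1 = 734.8, so τ_1 = 734.8 − 244.9 = 489.9 ns.
γ_1 = 702.8/489.9 = 1.435; β = √(1 − 1/γ²) = √0.5142.

β = 0.717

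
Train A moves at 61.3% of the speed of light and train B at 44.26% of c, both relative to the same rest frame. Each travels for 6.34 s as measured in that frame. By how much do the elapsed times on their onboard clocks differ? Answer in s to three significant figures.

A: β = 0.613; γ = 1/√(1 − 0.613²) = 1/√0.6242 = 1.266; τ_A = 6.34/1.266 = 5.009 s.
B: β = 0.4426; γ = 1/√(1 − 0.4426²) = 1/√0.8041 = 1.115; τ_B = 6.34/1.115 = 5.685 s.

|τ_A − τ_B| = 0.676 s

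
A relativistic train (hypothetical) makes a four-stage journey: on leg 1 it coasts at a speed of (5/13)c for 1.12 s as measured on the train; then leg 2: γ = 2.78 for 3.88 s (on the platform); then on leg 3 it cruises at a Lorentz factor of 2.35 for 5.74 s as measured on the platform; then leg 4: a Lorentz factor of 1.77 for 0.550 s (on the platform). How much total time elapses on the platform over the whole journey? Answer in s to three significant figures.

Δt = 11.4 s

Leg 1: γ = 1/√(1 − (5/13)²) = 13/12 ≈ 1.083; Δt_1 = 1.083 × 1.12 = 1.213 s.
Leg 2: 3.88 s is already measured on the platform.
Leg 3: 5.74 s is already measured on the platform.
Leg 4: 0.550 s is already measured on the platform.
Total: 1.213 + 3.880 + 5.740 + 0.5500 s.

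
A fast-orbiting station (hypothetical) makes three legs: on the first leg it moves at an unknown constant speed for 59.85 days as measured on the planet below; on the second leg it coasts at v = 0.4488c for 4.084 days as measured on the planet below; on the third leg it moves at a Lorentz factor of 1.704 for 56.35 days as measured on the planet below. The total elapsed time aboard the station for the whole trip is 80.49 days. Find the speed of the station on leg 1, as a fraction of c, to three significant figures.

β = 0.682

Leg 1: speed unknown; τ_1 = 59.85/γ_1.
Leg 2: γ = 1/√(1 − 0.4488²) = 1/√0.7986 = 1.119; τ_2 = 4.084/1.119 = 3.650 days.
Leg 3: γ = 1.704; τ_3 = 56.35/1.704 = 33.07 days.
Total proper time: τ_1 + 3.650 + 33.07 = 80.49, so τ_1 = 80.49 − 36.72 = 43.77 days.
γ_1 = 59.85/43.77 = 1.367; β = √(1 − 1/γ²) = √0.4651.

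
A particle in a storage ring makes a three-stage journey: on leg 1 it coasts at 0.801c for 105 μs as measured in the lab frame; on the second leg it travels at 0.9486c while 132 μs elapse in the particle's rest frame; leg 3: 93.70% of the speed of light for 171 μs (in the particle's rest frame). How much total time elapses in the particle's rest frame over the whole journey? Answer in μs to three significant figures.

τ = 366 μs

Leg 1: γ = 1/√(1 − 0.801²) = 1/√0.3584 = 1.670; τ_1 = 105/1.670 = 62.86 μs.
Leg 2: 132 μs is already measured in the particle's rest frame.
Leg 3: 171 μs is already measured in the particle's rest frame.
Total: 62.86 + 132.0 + 171.0 μs.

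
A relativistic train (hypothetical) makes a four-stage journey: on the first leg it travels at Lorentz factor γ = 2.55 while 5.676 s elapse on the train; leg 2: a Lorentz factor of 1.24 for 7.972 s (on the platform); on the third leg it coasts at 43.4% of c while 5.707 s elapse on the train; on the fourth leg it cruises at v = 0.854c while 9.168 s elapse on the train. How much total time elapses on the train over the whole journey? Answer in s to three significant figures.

τ = 27.0 s

Leg 1: 5.676 s is already measured on the train.
Leg 2: γ = 1.24; τ_2 = 7.972/1.240 = 6.429 s.
Leg 3: 5.707 s is already measured on the train.
Leg 4: 9.168 s is already measured on the train.
Total: 5.676 + 6.429 + 5.707 + 9.168 s.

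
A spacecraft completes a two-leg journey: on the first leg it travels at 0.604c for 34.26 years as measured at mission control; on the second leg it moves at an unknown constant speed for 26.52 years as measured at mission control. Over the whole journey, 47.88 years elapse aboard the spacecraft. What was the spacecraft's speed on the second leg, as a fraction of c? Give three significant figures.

β = 0.631

Leg 1: γ = 1/√(1 − 0.604²) = 1/√0.6352 = 1.255; τ_1 = 34.26/1.255 = 27.30 years.
Leg 2: speed unknown; τ_2 = 26.52/γ_2.
Total proper time: 27.30 + τ_2 = 47.88, so τ_2 = 47.88 − 27.30 = 20.58 years.
γ_2 = 26.52/20.58 = 1.289; β = √(1 − 1/γ²) = √0.3981.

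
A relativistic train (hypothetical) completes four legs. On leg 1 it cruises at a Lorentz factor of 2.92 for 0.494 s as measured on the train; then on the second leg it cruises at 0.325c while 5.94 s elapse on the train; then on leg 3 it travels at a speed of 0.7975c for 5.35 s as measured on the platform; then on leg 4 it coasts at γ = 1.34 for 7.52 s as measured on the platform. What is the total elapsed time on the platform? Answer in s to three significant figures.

Δt = 20.6 s

Leg 1: γ = 2.92; Δt_1 = 2.920 × 0.494 = 1.442 s.
Leg 2: γ = 1/√(1 − 0.325²) = 1/√0.8944 = 1.057; Δt_2 = 1.057 × 5.94 = 6.281 s.
Leg 3: 5.35 s is already measured on the platform.
Leg 4: 7.52 s is already measured on the platform.
Total: 1.442 + 6.281 + 5.350 + 7.520 s.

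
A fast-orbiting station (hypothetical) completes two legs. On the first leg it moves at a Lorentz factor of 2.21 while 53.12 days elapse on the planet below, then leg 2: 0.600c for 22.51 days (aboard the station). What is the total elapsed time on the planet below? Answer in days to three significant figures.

Leg 1: 53.12 days is already measured on the planet below.
Leg 2: γ = 1/√(1 − 0.600²) = 5/4 = 1.250; Δt_2 = 1.250 × 22.51 = 28.14 days.
Total: 53.12 + 28.14 days.

Δt = 81.3 days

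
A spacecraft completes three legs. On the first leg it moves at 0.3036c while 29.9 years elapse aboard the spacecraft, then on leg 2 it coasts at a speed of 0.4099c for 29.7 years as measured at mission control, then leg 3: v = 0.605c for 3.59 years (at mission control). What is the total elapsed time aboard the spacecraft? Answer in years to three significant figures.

τ = 59.8 years

Leg 1: 29.9 years is already measured aboard the spacecraft.
Leg 2: γ = 1/√(1 − 0.4099²) = 1/√0.8320 = 1.096; τ_2 = 29.7/1.096 = 27.09 years.
Leg 3: γ = 1/√(1 − 0.605²) = 1/√0.6340 = 1.256; τ_3 = 3.59/1.256 = 2.858 years.
Total: 29.90 + 27.09 + 2.858 years.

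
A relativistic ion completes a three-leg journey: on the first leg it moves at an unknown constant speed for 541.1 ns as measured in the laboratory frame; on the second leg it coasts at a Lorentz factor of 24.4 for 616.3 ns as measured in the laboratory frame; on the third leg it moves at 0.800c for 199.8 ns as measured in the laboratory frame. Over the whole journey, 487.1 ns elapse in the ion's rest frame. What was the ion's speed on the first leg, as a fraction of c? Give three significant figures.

Leg 1: speed unknown; τ_1 = 541.1/γ_1.
Leg 2: γ = 24.4; τ_2 = 616.3/24.40 = 25.26 ns.
Leg 3: γ = 1/√(1 − 0.800²) = 5/3 ≈ 1.667; τ_3 = 199.8/1.667 = 119.9 ns.
Total proper time: τ_1 + 25.26 + 119.9 = 487.1, so τ_1 = 487.1 − 145.1 = 342.0 ns.
γ_1 = 541.1/342.0 = 1.582; β = √(1 − 1/γ²) = √0.6006.

β = 0.775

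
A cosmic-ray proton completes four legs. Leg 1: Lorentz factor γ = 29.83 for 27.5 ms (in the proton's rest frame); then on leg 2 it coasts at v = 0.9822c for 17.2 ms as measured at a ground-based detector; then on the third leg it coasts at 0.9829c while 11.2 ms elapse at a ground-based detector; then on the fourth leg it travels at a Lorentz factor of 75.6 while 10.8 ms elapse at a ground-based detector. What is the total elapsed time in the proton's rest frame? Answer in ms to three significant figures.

Leg 1: 27.5 ms is already measured in the proton's rest frame.
Leg 2: γ = 1/√(1 − 0.9822²) = 1/√0.03528 = 5.324; τ_2 = 17.2/5.324 = 3.231 ms.
Leg 3: γ = 1/√(1 − 0.9829²) = 1/√0.03391 = 5.431; τ_3 = 11.2/5.431 = 2.062 ms.
Leg 4: γ = 75.6; τ_4 = 10.8/75.60 = 0.1429 ms.
Total: 27.50 + 3.231 + 2.062 + 0.1429 ms.

τ = 32.9 ms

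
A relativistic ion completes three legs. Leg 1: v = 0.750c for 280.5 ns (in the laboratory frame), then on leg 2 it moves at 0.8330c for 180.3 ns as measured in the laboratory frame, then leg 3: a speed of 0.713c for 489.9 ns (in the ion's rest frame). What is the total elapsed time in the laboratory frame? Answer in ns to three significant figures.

Δt = 1160 ns

Leg 1: 280.5 ns is already measured in the laboratory frame.
Leg 2: 180.3 ns is already measured in the laboratory frame.
Leg 3: γ = 1/√(1 − 0.713²) = 1/√0.4916 = 1.426; Δt_3 = 1.426 × 489.9 = 698.7 ns.
Total: 280.5 + 180.3 + 698.7 ns.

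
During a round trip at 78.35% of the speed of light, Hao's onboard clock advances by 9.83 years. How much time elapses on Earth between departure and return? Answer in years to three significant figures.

β = 0.7835; γ = 1/√(1 − 0.7835²) = 1/√0.3861 = 1.609
Earth-frame duration is the dilated interval: Δt = γτ = 1.609 × 9.83 years.

Δt = 15.8 years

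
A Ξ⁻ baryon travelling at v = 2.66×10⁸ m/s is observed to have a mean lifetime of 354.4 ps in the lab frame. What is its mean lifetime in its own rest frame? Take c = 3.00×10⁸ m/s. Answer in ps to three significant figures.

β = 2.66×10⁸/3.00×10⁸ = 0.8867; γ = 1/√(1 − 0.8867²) = 2.163
The lab-frame lifetime is the dilated interval; the proper lifetime is τ₀ = Δt/γ = 354.4/2.163 ps.

τ₀ = 164 ps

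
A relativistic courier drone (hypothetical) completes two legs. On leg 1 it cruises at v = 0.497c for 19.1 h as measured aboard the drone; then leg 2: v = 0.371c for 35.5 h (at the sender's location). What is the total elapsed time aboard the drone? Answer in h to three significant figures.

Leg 1: 19.1 h is already measured aboard the drone.
Leg 2: γ = 1/√(1 − 0.371²) = 1/√0.8624 = 1.077; τ_2 = 35.5/1.077 = 32.97 h.
Total: 19.10 + 32.97 h.

τ = 52.1 h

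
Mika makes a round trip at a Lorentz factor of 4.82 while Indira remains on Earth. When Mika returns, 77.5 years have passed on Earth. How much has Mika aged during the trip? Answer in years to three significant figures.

γ = 4.82
Mika's clock measures proper time along the trip: τ = Δt/γ = 77.5/4.820 years.

τ = 16.1 years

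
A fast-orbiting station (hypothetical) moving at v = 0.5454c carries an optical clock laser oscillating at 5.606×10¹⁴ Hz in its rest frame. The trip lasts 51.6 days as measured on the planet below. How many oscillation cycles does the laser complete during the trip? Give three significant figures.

N = 2.09×10²¹

γ = 1/√(1 − 0.5454²) = 1/√0.7025 = 1.193
The oscillator's own cycle count is N = f × τ where τ is the proper time aboard the station. τ = Δt/γ = 51.6/1.193 = 43.25 days = 3.737×10⁶ s.
N = 5.606×10¹⁴ × 3.737×10⁶ = 2.095×10²¹.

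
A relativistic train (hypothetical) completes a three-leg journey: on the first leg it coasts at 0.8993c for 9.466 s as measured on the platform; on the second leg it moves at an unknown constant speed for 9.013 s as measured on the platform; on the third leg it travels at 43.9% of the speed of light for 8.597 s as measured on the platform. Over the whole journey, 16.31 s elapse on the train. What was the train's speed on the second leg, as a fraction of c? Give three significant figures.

Leg 1: γ = 1/√(1 − 0.8993²) = 1/√0.1913 = 2.287; τ_1 = 9.466/2.287 = 4.140 s.
Leg 2: speed unknown; τ_2 = 9.013/γ_2.
Leg 3: β = 0.439; γ = 1/√(1 − 0.439²) = 1/√0.8073 = 1.113; τ_3 = 8.597/1.113 = 7.724 s.
Total proper time: 4.140 + τ_2 + 7.724 = 16.31, so τ_2 = 16.31 − 11.86 = 4.446 s.
γ_2 = 9.013/4.446 = 2.027; β = √(1 − 1/γ²) = √0.7567.

β = 0.870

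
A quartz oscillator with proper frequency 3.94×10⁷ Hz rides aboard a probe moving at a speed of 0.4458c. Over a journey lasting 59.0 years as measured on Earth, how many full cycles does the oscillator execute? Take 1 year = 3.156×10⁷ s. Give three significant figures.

γ = 1/√(1 − 0.4458²) = 1/√0.8013 = 1.117
The oscillator's own cycle count is N = f × τ where τ is the proper time aboard the probe. τ = Δt/γ = 59.0/1.117 = 52.81 years = 1.667×10⁹ s.
N = 3.94×10⁷ × 1.667×10⁹ = 6.567×10¹⁶.

N = 6.57×10¹⁶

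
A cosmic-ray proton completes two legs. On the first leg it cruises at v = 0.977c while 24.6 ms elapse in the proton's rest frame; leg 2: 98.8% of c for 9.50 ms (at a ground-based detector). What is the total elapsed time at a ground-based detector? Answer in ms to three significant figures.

Δt = 125 ms

Leg 1: γ = 1/√(1 − 0.977²) = 1/√0.04547 = 4.690; Δt_1 = 4.690 × 24.6 = 115.4 ms.
Leg 2: 9.50 ms is already measured at a ground-based detector.
Total: 115.4 + 9.500 ms.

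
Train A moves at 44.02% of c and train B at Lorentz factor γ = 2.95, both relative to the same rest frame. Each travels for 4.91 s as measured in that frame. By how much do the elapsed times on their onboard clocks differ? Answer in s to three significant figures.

A: β = 0.4402; γ = 1/√(1 − 0.4402²) = 1/√0.8062 = 1.114; τ_A = 4.91/1.114 = 4.409 s.
B: γ = 2.95; τ_B = 4.91/2.950 = 1.664 s.

|τ_A − τ_B| = 2.74 s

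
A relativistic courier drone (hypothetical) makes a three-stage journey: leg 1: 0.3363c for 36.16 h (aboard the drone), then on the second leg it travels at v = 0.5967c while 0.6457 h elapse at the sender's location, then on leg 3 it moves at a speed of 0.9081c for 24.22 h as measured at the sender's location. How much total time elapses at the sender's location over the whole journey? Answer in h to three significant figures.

Leg 1: γ = 1/√(1 − 0.3363²) = 1/√0.8869 = 1.062; Δt_1 = 1.062 × 36.16 = 38.40 h.
Leg 2: 0.6457 h is already measured at the sender's location.
Leg 3: 24.22 h is already measured at the sender's location.
Total: 38.40 + 0.6457 + 24.22 h.

Δt = 63.3 h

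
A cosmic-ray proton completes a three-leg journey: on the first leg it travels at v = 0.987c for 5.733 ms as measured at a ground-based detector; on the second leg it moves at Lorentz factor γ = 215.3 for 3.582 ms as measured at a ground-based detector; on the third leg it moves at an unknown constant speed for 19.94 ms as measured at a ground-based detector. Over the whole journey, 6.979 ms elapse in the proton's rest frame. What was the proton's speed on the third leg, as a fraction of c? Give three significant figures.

β = 0.953

Leg 1: γ = 1/√(1 − 0.987²) = 1/√0.02583 = 6.222; τ_1 = 5.733/6.222 = 0.9214 ms.
Leg 2: γ = 215.3; τ_2 = 3.582/215.3 = 0.01664 ms.
Leg 3: speed unknown; τ_3 = 19.94/γ_3.
Total proper time: 0.9214 + 0.01664 + τ_3 = 6.979, so τ_3 = 6.979 − 0.9380 = 6.041 ms.
γ_3 = 19.94/6.041 = 3.301; β = √(1 − 1/γ²) = √0.9082.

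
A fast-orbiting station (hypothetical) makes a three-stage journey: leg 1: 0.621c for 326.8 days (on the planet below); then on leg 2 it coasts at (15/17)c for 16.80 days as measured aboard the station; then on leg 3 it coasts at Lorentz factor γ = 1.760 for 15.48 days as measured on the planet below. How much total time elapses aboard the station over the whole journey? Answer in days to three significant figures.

Leg 1: γ = 1/√(1 − 0.621²) = 1/√0.6144 = 1.276; τ_1 = 326.8/1.276 = 256.1 days.
Leg 2: 16.80 days is already measured aboard the station.
Leg 3: γ = 1.760; τ_3 = 15.48/1.760 = 8.795 days.
Total: 256.1 + 16.80 + 8.795 days.

τ = 282 days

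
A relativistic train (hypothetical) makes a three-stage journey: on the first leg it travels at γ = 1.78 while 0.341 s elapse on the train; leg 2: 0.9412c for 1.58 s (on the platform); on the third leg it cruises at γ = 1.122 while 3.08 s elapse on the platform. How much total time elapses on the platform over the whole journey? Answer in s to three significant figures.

Δt = 5.27 s

Leg 1: γ = 1.78; Δt_1 = 1.780 × 0.341 = 0.6070 s.
Leg 2: 1.58 s is already measured on the platform.
Leg 3: 3.08 s is already measured on the platform.
Total: 0.6070 + 1.580 + 3.080 s.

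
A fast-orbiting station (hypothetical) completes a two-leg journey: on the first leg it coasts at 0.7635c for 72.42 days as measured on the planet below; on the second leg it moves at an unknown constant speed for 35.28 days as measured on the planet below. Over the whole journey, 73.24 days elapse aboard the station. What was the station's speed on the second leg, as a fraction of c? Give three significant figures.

Leg 1: γ = 1/√(1 − 0.7635²) = 1/√0.4171 = 1.548; τ_1 = 72.42/1.548 = 46.77 days.
Leg 2: speed unknown; τ_2 = 35.28/γ_2.
Total proper time: 46.77 + τ_2 = 73.24, so τ_2 = 73.24 − 46.77 = 26.47 days.
γ_2 = 35.28/26.47 = 1.333; β = √(1 − 1/γ²) = √0.4370.

β = 0.661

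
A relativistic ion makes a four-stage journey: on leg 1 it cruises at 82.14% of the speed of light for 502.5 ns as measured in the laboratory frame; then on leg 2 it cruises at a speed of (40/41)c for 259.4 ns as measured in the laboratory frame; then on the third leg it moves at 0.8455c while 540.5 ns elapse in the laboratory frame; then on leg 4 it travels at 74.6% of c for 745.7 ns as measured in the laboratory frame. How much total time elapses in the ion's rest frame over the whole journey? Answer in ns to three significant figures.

τ = 1130 ns

Leg 1: β = 0.8214; γ = 1/√(1 − 0.8214²) = 1/√0.3253 = 1.753; τ_1 = 502.5/1.753 = 286.6 ns.
Leg 2: γ = 1/√(1 − (40/41)²) = 41/9 ≈ 4.556; τ_2 = 259.4/4.556 = 56.94 ns.
Leg 3: γ = 1/√(1 − 0.8455²) = 1/√0.2851 = 1.873; τ_3 = 540.5/1.873 = 288.6 ns.
Leg 4: β = 0.746; γ = 1/√(1 − 0.746²) = 1/√0.4435 = 1.502; τ_4 = 745.7/1.502 = 496.6 ns.
Total: 286.6 + 56.94 + 288.6 + 496.6 ns.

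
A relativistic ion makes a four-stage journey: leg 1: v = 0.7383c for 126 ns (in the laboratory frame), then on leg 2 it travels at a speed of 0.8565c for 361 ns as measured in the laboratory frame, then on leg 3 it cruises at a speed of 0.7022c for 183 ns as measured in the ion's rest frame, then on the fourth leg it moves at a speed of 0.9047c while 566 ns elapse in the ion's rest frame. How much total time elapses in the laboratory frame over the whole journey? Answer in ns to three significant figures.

Leg 1: 126 ns is already measured in the laboratory frame.
Leg 2: 361 ns is already measured in the laboratory frame.
Leg 3: γ = 1/√(1 − 0.7022²) = 1/√0.5069 = 1.405; Δt_3 = 1.405 × 183 = 257.0 ns.
Leg 4: γ = 1/√(1 − 0.9047²) = 1/√0.1815 = 2.347; Δt_4 = 2.347 × 566 = 1328 ns.
Total: 126.0 + 361.0 + 257.0 + 1328 ns.

Δt = 2070 ns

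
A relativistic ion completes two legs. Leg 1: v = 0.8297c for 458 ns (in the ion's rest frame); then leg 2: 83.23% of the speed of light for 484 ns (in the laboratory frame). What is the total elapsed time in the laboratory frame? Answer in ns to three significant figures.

Leg 1: γ = 1/√(1 − 0.8297²) = 1/√0.3116 = 1.791; Δt_1 = 1.791 × 458 = 820.5 ns.
Leg 2: 484 ns is already measured in the laboratory frame.
Total: 820.5 + 484.0 ns.

Δt = 1300 ns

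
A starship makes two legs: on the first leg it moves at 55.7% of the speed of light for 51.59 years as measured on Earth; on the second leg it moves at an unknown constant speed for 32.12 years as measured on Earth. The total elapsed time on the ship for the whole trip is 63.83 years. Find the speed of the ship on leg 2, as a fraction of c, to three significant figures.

Leg 1: β = 0.557; γ = 1/√(1 − 0.557²) = 1/√0.6898 = 1.204; τ_1 = 51.59/1.204 = 42.85 years.
Leg 2: speed unknown; τ_2 = 32.12/γ_2.
Total proper time: 42.85 + τ_2 = 63.83, so τ_2 = 63.83 − 42.85 = 20.98 years.
γ_2 = 32.12/20.98 = 1.531; β = √(1 − 1/γ²) = √0.5732.

β = 0.757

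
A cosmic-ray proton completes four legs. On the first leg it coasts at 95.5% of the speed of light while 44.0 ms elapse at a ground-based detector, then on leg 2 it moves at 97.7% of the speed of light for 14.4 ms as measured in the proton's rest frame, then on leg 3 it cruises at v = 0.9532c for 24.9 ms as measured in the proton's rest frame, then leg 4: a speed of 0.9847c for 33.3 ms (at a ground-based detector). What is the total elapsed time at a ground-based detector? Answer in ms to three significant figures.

Leg 1: 44.0 ms is already measured at a ground-based detector.
Leg 2: β = 0.977; γ = 1/√(1 − 0.977²) = 1/√0.04547 = 4.690; Δt_2 = 4.690 × 14.4 = 67.53 ms.
Leg 3: γ = 1/√(1 − 0.9532²) = 1/√0.09141 = 3.308; Δt_3 = 3.308 × 24.9 = 82.36 ms.
Leg 4: 33.3 ms is already measured at a ground-based detector.
Total: 44.00 + 67.53 + 82.36 + 33.30 ms.

Δt = 227 ms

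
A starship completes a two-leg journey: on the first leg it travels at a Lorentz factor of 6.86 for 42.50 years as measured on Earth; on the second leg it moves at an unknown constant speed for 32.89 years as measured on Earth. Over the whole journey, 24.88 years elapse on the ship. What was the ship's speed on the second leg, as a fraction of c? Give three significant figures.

β = 0.823

Leg 1: γ = 6.86; τ_1 = 42.50/6.860 = 6.195 years.
Leg 2: speed unknown; τ_2 = 32.89/γ_2.
Total proper time: 6.195 + τ_2 = 24.88, so τ_2 = 24.88 − 6.195 = 18.68 years.
γ_2 = 32.89/18.68 = 1.760; β = √(1 − 1/γ²) = √0.6773.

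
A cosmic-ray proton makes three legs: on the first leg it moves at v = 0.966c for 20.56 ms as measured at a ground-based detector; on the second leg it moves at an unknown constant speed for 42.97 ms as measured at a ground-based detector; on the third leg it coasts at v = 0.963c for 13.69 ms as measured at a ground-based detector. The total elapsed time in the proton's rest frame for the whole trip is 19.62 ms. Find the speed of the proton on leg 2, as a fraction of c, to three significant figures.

Leg 1: γ = 1/√(1 − 0.966²) = 1/√0.06684 = 3.868; τ_1 = 20.56/3.868 = 5.316 ms.
Leg 2: speed unknown; τ_2 = 42.97/γ_2.
Leg 3: γ = 1/√(1 − 0.963²) = 1/√0.07263 = 3.711; τ_3 = 13.69/3.711 = 3.689 ms.
Total proper time: 5.316 + τ_2 + 3.689 = 19.62, so τ_2 = 19.62 − 9.005 = 10.61 ms.
γ_2 = 42.97/10.61 = 4.048; β = √(1 − 1/γ²) = √0.9390.

β = 0.969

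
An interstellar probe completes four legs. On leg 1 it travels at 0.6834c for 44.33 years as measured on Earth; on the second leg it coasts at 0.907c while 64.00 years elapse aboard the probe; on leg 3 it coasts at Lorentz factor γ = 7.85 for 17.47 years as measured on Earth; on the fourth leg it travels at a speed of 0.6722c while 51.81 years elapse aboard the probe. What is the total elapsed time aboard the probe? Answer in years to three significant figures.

τ = 150 years

Leg 1: γ = 1/√(1 − 0.6834²) = 1/√0.5330 = 1.370; τ_1 = 44.33/1.370 = 32.36 years.
Leg 2: 64.00 years is already measured aboard the probe.
Leg 3: γ = 7.85; τ_3 = 17.47/7.850 = 2.225 years.
Leg 4: 51.81 years is already measured aboard the probe.
Total: 32.36 + 64.00 + 2.225 + 51.81 years.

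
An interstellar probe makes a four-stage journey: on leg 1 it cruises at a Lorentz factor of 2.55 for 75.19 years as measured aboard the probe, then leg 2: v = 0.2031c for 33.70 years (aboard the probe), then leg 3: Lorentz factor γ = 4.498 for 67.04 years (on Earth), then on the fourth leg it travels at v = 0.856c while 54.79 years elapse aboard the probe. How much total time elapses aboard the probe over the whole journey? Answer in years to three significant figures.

Leg 1: 75.19 years is already measured aboard the probe.
Leg 2: 33.70 years is already measured aboard the probe.
Leg 3: γ = 4.498; τ_3 = 67.04/4.498 = 14.90 years.
Leg 4: 54.79 years is already measured aboard the probe.
Total: 75.19 + 33.70 + 14.90 + 54.79 years.

τ = 179 years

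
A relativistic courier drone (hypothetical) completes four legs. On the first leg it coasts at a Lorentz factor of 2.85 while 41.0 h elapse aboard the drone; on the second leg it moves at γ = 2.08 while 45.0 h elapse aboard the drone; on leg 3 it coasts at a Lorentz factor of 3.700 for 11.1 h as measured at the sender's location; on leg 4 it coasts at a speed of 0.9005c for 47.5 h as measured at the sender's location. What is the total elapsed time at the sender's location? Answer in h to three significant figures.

Δt = 269 h

Leg 1: γ = 2.85; Δt_1 = 2.850 × 41.0 = 116.9 h.
Leg 2: γ = 2.08; Δt_2 = 2.080 × 45.0 = 93.60 h.
Leg 3: 11.1 h is already measured at the sender's location.
Leg 4: 47.5 h is already measured at the sender's location.
Total: 116.9 + 93.60 + 11.10 + 47.50 h.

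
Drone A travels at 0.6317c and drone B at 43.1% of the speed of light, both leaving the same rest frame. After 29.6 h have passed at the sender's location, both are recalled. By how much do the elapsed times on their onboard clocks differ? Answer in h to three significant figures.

|τ_A − τ_B| = 3.76 h

A: γ = 1/√(1 − 0.6317²) = 1/√0.6010 = 1.290; τ_A = 29.6/1.290 = 22.95 h.
B: β = 0.431; γ = 1/√(1 − 0.431²) = 1/√0.8142 = 1.108; τ_B = 29.6/1.108 = 26.71 h.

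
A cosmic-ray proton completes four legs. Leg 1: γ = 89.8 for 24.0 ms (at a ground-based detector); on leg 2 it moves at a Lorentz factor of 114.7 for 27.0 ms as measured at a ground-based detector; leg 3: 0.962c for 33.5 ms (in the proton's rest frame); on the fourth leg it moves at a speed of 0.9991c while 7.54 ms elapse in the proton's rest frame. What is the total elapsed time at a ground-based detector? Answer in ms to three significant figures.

Leg 1: 24.0 ms is already measured at a ground-based detector.
Leg 2: 27.0 ms is already measured at a ground-based detector.
Leg 3: γ = 1/√(1 − 0.962²) = 1/√0.07456 = 3.662; Δt_3 = 3.662 × 33.5 = 122.7 ms.
Leg 4: γ = 1/√(1 − 0.9991²) = 1/√0.001799 = 23.58; Δt_4 = 23.58 × 7.54 = 177.8 ms.
Total: 24.00 + 27.00 + 122.7 + 177.8 ms.

Δt = 351 ms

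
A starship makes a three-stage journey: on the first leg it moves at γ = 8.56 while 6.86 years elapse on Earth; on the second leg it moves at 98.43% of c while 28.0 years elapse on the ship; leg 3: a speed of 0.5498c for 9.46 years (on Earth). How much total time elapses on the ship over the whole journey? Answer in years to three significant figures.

Leg 1: γ = 8.56; τ_1 = 6.86/8.560 = 0.8014 years.
Leg 2: 28.0 years is already measured on the ship.
Leg 3: γ = 1/√(1 − 0.5498²) = 1/√0.6977 = 1.197; τ_3 = 9.46/1.197 = 7.902 years.
Total: 0.8014 + 28.00 + 7.902 years.

τ = 36.7 years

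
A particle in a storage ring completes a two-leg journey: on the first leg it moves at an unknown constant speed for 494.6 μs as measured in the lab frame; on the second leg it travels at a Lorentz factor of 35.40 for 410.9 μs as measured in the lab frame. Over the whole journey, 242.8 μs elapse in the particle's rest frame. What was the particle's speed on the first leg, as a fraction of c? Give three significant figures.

Leg 1: speed unknown; τ_1 = 494.6/γ_1.
Leg 2: γ = 35.40; τ_2 = 410.9/35.40 = 11.61 μs.
Total proper time: τ_1 + 11.61 = 242.8, so τ_1 = 242.8 − 11.61 = 231.2 μs.
γ_1 = 494.6/231.2 = 2.139; β = √(1 − 1/γ²) = √0.7815.

β = 0.884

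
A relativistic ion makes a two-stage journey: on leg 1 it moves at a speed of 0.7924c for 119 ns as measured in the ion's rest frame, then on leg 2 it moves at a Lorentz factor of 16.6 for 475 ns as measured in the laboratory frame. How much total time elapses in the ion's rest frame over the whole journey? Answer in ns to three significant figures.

Leg 1: 119 ns is already measured in the ion's rest frame.
Leg 2: γ = 16.6; τ_2 = 475/16.60 = 28.61 ns.
Total: 119.0 + 28.61 ns.

τ = 148 ns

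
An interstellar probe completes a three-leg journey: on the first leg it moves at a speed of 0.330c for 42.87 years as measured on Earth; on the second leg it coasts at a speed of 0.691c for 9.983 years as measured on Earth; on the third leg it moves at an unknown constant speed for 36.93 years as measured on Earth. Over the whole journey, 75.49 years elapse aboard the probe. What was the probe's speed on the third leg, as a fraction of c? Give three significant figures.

β = 0.658

Leg 1: γ = 1/√(1 − 0.330²) = 1/√0.8911 = 1.059; τ_1 = 42.87/1.059 = 40.47 years.
Leg 2: γ = 1/√(1 − 0.691²) = 1/√0.5225 = 1.383; τ_2 = 9.983/1.383 = 7.216 years.
Leg 3: speed unknown; τ_3 = 36.93/γ_3.
Total proper time: 40.47 + 7.216 + τ_3 = 75.49, so τ_3 = 75.49 − 47.68 = 27.81 years.
γ_3 = 36.93/27.81 = 1.328; β = √(1 − 1/γ²) = √0.4331.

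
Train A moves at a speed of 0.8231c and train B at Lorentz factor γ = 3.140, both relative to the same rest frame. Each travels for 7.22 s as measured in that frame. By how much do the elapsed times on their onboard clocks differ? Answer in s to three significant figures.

|τ_A − τ_B| = 1.80 s

A: γ = 1/√(1 − 0.8231²) = 1/√0.3225 = 1.761; τ_A = 7.22/1.761 = 4.100 s.
B: γ = 3.140; τ_B = 7.22/3.140 = 2.299 s.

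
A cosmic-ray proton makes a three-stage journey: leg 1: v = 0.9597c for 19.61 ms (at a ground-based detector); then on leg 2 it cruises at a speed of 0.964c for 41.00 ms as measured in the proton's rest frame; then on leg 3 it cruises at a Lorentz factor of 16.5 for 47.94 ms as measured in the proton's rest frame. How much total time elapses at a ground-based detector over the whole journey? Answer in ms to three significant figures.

Δt = 965 ms

Leg 1: 19.61 ms is already measured at a ground-based detector.
Leg 2: γ = 1/√(1 − 0.964²) = 1/√0.07070 = 3.761; Δt_2 = 3.761 × 41.00 = 154.2 ms.
Leg 3: γ = 16.5; Δt_3 = 16.50 × 47.94 = 791.0 ms.
Total: 19.61 + 154.2 + 791.0 ms.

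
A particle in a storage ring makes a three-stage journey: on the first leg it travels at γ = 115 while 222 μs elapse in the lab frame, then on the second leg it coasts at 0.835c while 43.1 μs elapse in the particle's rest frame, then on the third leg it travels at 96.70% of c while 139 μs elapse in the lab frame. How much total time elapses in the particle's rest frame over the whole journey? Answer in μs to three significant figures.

τ = 80.4 μs

Leg 1: γ = 115; τ_1 = 222/115.0 = 1.930 μs.
Leg 2: 43.1 μs is already measured in the particle's rest frame.
Leg 3: β = 0.9670; γ = 1/√(1 − 0.9670²) = 1/√0.06491 = 3.925; τ_3 = 139/3.925 = 35.41 μs.
Total: 1.930 + 43.10 + 35.41 μs.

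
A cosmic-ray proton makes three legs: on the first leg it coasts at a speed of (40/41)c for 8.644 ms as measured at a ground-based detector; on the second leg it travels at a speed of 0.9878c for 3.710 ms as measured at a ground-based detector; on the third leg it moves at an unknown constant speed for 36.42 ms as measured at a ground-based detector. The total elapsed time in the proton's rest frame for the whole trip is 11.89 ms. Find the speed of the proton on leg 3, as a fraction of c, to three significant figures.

Leg 1: γ = 1/√(1 − (40/41)²) = 41/9 ≈ 4.556; τ_1 = 8.644/4.556 = 1.897 ms.
Leg 2: γ = 1/√(1 − 0.9878²) = 1/√0.02425 = 6.421; τ_2 = 3.710/6.421 = 0.5778 ms.
Leg 3: speed unknown; τ_3 = 36.42/γ_3.
Total proper time: 1.897 + 0.5778 + τ_3 = 11.89, so τ_3 = 11.89 − 2.475 = 9.415 ms.
γ_3 = 36.42/9.415 = 3.868; β = √(1 − 1/γ²) = √0.9332.

β = 0.966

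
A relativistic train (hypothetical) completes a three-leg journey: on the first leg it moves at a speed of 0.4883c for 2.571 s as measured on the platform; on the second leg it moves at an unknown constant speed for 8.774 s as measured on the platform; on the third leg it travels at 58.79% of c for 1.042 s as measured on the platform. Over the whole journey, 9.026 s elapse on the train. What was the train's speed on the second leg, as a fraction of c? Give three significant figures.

β = 0.736

Leg 1: γ = 1/√(1 − 0.4883²) = 1/√0.7616 = 1.146; τ_1 = 2.571/1.146 = 2.244 s.
Leg 2: speed unknown; τ_2 = 8.774/γ_2.
Leg 3: β = 0.5879; γ = 1/√(1 − 0.5879²) = 1/√0.6544 = 1.236; τ_3 = 1.042/1.236 = 0.8429 s.
Total proper time: 2.244 + τ_2 + 0.8429 = 9.026, so τ_2 = 9.026 − 3.087 = 5.939 s.
γ_2 = 8.774/5.939 = 1.477; β = √(1 − 1/γ²) = √0.5418.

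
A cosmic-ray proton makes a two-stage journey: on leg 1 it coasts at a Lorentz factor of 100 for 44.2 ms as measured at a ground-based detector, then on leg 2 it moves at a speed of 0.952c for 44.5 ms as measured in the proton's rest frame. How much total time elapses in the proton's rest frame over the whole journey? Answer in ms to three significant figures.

τ = 44.9 ms

Leg 1: γ = 100; τ_1 = 44.2/100.0 = 0.4420 ms.
Leg 2: 44.5 ms is already measured in the proton's rest frame.
Total: 0.4420 + 44.50 ms.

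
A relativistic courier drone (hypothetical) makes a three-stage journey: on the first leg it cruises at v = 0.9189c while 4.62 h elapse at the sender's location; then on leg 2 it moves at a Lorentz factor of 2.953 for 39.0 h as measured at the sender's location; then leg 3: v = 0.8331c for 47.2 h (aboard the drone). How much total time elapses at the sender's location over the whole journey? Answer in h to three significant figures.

Leg 1: 4.62 h is already measured at the sender's location.
Leg 2: 39.0 h is already measured at the sender's location.
Leg 3: γ = 1/√(1 − 0.8331²) = 1/√0.3059 = 1.808; Δt_3 = 1.808 × 47.2 = 85.33 h.
Total: 4.620 + 39.00 + 85.33 h.

Δt = 129 h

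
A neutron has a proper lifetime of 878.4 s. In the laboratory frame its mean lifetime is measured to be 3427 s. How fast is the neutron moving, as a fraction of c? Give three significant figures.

v = 0.967c

γ = Δt/τ₀ = 3427/878.4 = 3.901
β = √(1 − 1/γ²) = √(1 − 0.06570) = √0.9343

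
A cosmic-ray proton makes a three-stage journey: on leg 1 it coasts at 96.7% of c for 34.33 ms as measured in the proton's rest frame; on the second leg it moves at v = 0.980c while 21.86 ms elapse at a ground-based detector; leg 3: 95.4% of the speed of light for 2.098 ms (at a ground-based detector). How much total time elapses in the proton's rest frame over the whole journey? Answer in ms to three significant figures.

Leg 1: 34.33 ms is already measured in the proton's rest frame.
Leg 2: γ = 1/√(1 − 0.980²) = 1/√0.03960 = 5.025; τ_2 = 21.86/5.025 = 4.350 ms.
Leg 3: β = 0.954; γ = 1/√(1 − 0.954²) = 1/√0.08988 = 3.335; τ_3 = 2.098/3.335 = 0.6290 ms.
Total: 34.33 + 4.350 + 0.6290 ms.

τ = 39.3 ms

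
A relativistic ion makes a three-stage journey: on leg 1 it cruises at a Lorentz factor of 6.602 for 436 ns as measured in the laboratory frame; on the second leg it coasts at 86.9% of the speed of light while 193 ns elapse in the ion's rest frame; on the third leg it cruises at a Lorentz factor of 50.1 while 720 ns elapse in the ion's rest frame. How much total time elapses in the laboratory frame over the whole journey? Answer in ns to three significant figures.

Δt = 3.69×10⁴ ns

Leg 1: 436 ns is already measured in the laboratory frame.
Leg 2: β = 0.869; γ = 1/√(1 − 0.869²) = 1/√0.2448 = 2.021; Δt_2 = 2.021 × 193 = 390.0 ns.
Leg 3: γ = 50.1; Δt_3 = 50.10 × 720 = 3.607×10⁴ ns.
Total: 436.0 + 390.0 + 3.607×10⁴ ns.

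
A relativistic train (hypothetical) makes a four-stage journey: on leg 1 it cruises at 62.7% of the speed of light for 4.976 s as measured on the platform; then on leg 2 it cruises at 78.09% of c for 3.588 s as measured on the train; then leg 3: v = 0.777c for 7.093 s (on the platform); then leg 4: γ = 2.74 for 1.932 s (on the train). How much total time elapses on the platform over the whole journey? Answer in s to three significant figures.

Leg 1: 4.976 s is already measured on the platform.
Leg 2: β = 0.7809; γ = 1/√(1 − 0.7809²) = 1/√0.3902 = 1.601; Δt_2 = 1.601 × 3.588 = 5.744 s.
Leg 3: 7.093 s is already measured on the platform.
Leg 4: γ = 2.74; Δt_4 = 2.740 × 1.932 = 5.294 s.
Total: 4.976 + 5.744 + 7.093 + 5.294 s.

Δt = 23.1 s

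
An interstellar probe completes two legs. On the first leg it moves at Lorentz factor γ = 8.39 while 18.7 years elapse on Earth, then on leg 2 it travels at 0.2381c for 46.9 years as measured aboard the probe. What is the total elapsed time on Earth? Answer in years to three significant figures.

Leg 1: 18.7 years is already measured on Earth.
Leg 2: γ = 1/√(1 − 0.2381²) = 1/√0.9433 = 1.030; Δt_2 = 1.030 × 46.9 = 48.29 years.
Total: 18.70 + 48.29 years.

Δt = 67.0 years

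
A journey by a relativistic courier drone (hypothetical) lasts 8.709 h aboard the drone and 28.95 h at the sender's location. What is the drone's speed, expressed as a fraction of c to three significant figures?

β = 0.954

The proper time is measured aboard the drone (both events occur at the drone's location); Δt is measured at the sender's location. γ = Δt/τ = 28.95/8.709 = 3.324.
β = √(1 − 1/γ²) = √(1 − 0.09050) = √0.9095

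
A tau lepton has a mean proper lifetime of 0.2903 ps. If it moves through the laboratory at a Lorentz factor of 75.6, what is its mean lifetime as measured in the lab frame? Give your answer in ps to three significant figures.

γ = 75.6
The rest-frame lifetime is the proper time; the lab measures the dilated interval Δt = γτ₀ = 75.60 × 0.2903 ps.

Δt = 21.9 ps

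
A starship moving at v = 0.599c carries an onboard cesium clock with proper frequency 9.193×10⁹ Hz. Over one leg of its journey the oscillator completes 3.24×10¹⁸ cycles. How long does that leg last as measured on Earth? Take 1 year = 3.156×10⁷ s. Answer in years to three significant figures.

Δt = 13.9 years

γ = 1/√(1 − 0.599²) = 1/√0.6412 = 1.249
Proper time for N cycles: τ = N/f = 3.24×10¹⁸/(9.193×10⁹) = 3.524×10⁸ s = 11.17 years.
Lab-frame duration Δt = γτ = 1.249 × 11.17 = 13.95 years.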